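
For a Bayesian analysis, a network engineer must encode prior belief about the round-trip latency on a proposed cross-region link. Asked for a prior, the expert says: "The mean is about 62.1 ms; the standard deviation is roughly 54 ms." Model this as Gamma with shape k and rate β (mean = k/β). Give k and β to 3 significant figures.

For Gamma(k, rate β): mean = k/β, variance = k/β², so CV = 1/√k.
CV = SD/mean = 54/62.1 = 0.8696, hence k = 1/CV² = 1.32.
Then β = k/mean = 1.32/62.1 = 0.0213.

k ≈ 1.32, β ≈ 0.0213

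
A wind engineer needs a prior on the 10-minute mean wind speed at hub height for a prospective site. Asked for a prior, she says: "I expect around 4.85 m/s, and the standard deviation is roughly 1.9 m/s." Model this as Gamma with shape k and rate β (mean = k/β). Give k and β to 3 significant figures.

k ≈ 6.52, β ≈ 1.34

For Gamma(k, rate β): mean = k/β, variance = k/β², so CV = 1/√k.
CV = SD/mean = 1.9/4.85 = 0.3918, hence k = 1/CV² = 6.52.
Then β = k/mean = 6.52/4.85 = 1.34.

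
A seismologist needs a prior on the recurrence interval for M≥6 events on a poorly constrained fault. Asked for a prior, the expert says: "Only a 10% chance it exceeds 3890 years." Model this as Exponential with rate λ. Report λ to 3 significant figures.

P(T > 3890.0) = e^(−λ·3890.0) = 0.1, so λ = −ln(0.1)/3890.0 = 0.000592.

λ ≈ 0.000592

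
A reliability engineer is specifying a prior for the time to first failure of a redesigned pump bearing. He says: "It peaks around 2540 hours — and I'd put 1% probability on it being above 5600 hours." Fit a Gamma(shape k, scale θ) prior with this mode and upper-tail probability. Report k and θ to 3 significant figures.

k ≈ 8.71, θ ≈ 329

Gamma(k,θ) with k>1 has mode (k−1)θ, so θ = 2540/(k−1).
Need P(X < 5600) = 0.99 with θ tied to k this way. Start at k = 2, θ = 2540: P(X<5600) ≈ 0.647.
Too low — raise k to concentrate. Iterating converges to k ≈ 8.71.
Then θ = 2540/(8.71−1) ≈ 329.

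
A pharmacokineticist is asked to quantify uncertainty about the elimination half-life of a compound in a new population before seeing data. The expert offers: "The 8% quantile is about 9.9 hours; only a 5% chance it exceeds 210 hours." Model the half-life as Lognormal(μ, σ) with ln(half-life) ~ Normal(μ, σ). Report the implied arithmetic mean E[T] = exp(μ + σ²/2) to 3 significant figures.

E[T] ≈ 66.8 hours

If T ~ Lognormal(μ,σ) then ln T ~ Normal(μ,σ), so the p-quantile of ln T is μ + z_p·σ.
ln(9.9) = 2.293 and ln(210) = 5.347; z_{0.08} = -1.405, z_{0.95} = 1.645.
σ = (5.347 − 2.293)/(1.645 − (-1.405)) = 1.002.
μ = 2.293 − (-1.405)·1.002 = 3.700.
E[T] = exp(μ + σ²/2) = exp(3.700 + 0.5015) = 66.8 hours.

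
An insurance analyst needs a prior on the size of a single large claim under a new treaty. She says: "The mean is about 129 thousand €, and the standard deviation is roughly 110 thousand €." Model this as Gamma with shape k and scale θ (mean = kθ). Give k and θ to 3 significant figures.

For Gamma(k, scale θ): mean = kθ, variance = kθ², so CV = 1/√k.
CV = SD/mean = 110/129 = 0.8527, hence k = 1/CV² = 1.38.
Then θ = mean/k = 129/1.38 = 93.8.

k ≈ 1.38, θ ≈ 93.8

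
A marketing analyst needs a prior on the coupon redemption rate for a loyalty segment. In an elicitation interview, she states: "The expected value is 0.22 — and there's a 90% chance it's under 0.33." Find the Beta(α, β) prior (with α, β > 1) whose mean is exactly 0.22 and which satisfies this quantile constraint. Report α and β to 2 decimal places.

α ≈ 5.44, β ≈ 19.28

With mean 0.22 fixed, write α = 0.22s, β = 0.78s where s = α+β.
Need P(θ < 0.33) = 0.9 under Beta(0.22s, 0.78s). Normal approximation: (q−m)/√(m(1−m)/s) ≈ z_{0.9} = 1.28, so s ≈ 0.22·0.78·(1.28)²/(0.33−0.22)² = 23.3.
At s = 23.3: P(θ<0.33) ≈ 0.894. Adjusting to match 0.9 gives s ≈ 24.72.
So α = 0.22·24.72 ≈ 5.44, β = 0.78·24.72 ≈ 19.28.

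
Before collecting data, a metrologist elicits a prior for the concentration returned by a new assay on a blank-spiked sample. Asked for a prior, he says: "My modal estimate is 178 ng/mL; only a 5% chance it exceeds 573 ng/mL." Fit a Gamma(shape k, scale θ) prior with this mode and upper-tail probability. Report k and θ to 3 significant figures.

Gamma(k,θ) with k>1 has mode (k−1)θ, so θ = 178/(k−1).
Need P(X < 573) = 0.95 with θ tied to k this way. Start at k = 2, θ = 178: P(X<573) ≈ 0.831.
Too low — raise k to concentrate. Iterating converges to k ≈ 2.92.
Then θ = 178/(2.92−1) ≈ 92.8.

k ≈ 2.92, θ ≈ 92.8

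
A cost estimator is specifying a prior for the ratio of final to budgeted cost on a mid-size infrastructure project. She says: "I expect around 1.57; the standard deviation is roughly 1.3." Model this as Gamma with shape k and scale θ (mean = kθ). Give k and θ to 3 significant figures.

k ≈ 1.46, θ ≈ 1.08

For Gamma(k, scale θ): mean = kθ, variance = kθ², so CV = 1/√k.
CV = SD/mean = 1.3/1.57 = 0.828, hence k = 1/CV² = 1.46.
Then θ = mean/k = 1.57/1.46 = 1.08.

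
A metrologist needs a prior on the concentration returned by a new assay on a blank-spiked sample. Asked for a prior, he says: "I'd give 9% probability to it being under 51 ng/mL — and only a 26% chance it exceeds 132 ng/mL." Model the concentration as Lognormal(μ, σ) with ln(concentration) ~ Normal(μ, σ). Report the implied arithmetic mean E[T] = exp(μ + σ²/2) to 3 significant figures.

If T ~ Lognormal(μ,σ) then ln T ~ Normal(μ,σ), so the p-quantile of ln T is μ + z_p·σ.
ln(51) = 3.932 and ln(132) = 4.883; z_{0.09} = -1.341, z_{0.74} = 0.6433.
σ = (4.883 − 3.932)/(0.6433 − (-1.341)) = 0.479.
μ = 3.932 − (-1.341)·0.479 = 4.574.
E[T] = exp(μ + σ²/2) = exp(4.574 + 0.1149) = 109 ng/mL.

E[T] ≈ 109 ng/mL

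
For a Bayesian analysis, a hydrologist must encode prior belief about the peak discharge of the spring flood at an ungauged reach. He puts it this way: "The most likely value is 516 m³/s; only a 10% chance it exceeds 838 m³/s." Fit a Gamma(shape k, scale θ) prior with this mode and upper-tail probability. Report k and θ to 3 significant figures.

Gamma(k,θ) with k>1 has mode (k−1)θ, so θ = 516/(k−1).
Need P(X < 838) = 0.9 with θ tied to k this way. Start at k = 2, θ = 516: P(X<838) ≈ 0.483.
Too low — raise k to concentrate. Iterating converges to k ≈ 9.01.
Then θ = 516/(9.01−1) ≈ 64.5.

k ≈ 9.01, θ ≈ 64.5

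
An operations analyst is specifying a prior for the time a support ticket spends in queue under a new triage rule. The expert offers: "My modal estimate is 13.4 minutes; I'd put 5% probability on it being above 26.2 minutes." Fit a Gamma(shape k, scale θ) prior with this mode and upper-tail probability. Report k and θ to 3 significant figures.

Gamma(k,θ) with k>1 has mode (k−1)θ, so θ = 13.4/(k−1).
Need P(X < 26.2) = 0.95 with θ tied to k this way. Start at k = 2, θ = 13.4: P(X<26.2) ≈ 0.582.
Too low — raise k to concentrate. Iterating converges to k ≈ 7.17.
Then θ = 13.4/(7.17−1) ≈ 2.17.

k ≈ 7.17, θ ≈ 2.17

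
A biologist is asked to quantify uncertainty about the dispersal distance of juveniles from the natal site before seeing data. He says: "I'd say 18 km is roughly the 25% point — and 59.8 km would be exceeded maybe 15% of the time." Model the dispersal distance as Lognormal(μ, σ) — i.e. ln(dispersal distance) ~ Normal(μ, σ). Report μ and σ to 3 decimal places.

μ ≈ 3.364, σ ≈ 0.702

If T ~ Lognormal(μ,σ) then ln T ~ Normal(μ,σ), so the p-quantile of ln T is μ + z_p·σ.
ln(18) = 2.89 and ln(59.8) = 4.091; z_{0.25} = -0.6745, z_{0.85} = 1.036.
σ = (4.091 − 2.89)/(1.036 − (-0.6745)) = 0.702.
μ = 2.89 − (-0.6745)·0.702 = 3.364.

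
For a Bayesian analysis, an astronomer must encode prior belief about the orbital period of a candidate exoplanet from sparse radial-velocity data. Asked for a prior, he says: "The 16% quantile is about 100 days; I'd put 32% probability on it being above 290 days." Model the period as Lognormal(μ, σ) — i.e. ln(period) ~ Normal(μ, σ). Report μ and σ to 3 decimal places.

If T ~ Lognormal(μ,σ) then ln T ~ Normal(μ,σ), so the p-quantile of ln T is μ + z_p·σ.
ln(100) = 4.605 and ln(290) = 5.67; z_{0.16} = -0.9945, z_{0.68} = 0.4677.
σ = (5.67 − 4.605)/(0.4677 − (-0.9945)) = 0.728.
μ = 4.605 − (-0.9945)·0.728 = 5.329.

μ ≈ 5.329, σ ≈ 0.728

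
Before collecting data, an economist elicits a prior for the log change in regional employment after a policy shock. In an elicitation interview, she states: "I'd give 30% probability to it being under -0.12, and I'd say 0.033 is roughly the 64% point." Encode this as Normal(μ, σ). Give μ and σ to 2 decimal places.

μ = -0.03, σ = 0.17

For Normal(μ,σ), the p-quantile is μ + z_p·σ. Here z_{0.3} = -0.5244, z_{0.64} = 0.3585.
So -0.12 = μ − 0.5244σ and 0.033 = μ + 0.3585σ.
Subtracting: σ = (0.033 − -0.12)/(0.3585 − (-0.5244)) = 0.17.
Then μ = -0.12 − (-0.5244)·0.17 = -0.03.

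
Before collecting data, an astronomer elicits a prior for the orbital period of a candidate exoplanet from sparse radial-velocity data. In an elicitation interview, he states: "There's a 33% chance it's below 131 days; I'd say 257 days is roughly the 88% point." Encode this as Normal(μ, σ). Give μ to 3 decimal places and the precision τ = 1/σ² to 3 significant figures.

μ = 165.324, τ = 0.000164

For Normal(μ,σ), the p-quantile is μ + z_p·σ. Here z_{0.33} = -0.4399, z_{0.88} = 1.175.
So 131 = μ − 0.4399σ and 257 = μ + 1.175σ.
Subtracting: σ = (257 − 131)/(1.175 − (-0.4399)) = 78.023.
Then μ = 131 − (-0.4399)·78.023 = 165.324.
Precision τ = 1/σ² = 1/78.02² = 0.000164.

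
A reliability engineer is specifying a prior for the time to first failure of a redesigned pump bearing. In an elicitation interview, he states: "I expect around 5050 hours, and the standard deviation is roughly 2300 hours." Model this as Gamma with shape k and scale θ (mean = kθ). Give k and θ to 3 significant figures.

k ≈ 4.82, θ ≈ 1050

For Gamma(k, scale θ): mean = kθ, variance = kθ², so CV = 1/√k.
CV = SD/mean = 2300/5050 = 0.4554, hence k = 1/CV² = 4.82.
Then θ = mean/k = 5050/4.82 = 1050.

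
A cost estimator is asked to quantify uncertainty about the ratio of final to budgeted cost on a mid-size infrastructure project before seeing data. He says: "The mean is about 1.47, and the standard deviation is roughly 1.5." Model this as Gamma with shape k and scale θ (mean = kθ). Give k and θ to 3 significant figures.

k ≈ 0.96, θ ≈ 1.53

For Gamma(k, scale θ): mean = kθ, variance = kθ², so CV = 1/√k.
CV = SD/mean = 1.5/1.47 = 1.02, hence k = 1/CV² = 0.96.
Then θ = mean/k = 1.47/0.96 = 1.53.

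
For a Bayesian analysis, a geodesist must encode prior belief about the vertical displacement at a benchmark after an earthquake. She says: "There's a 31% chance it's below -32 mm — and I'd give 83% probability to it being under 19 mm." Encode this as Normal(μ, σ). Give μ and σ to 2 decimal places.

The p-quantile of Normal(μ,σ) is μ + z_p·σ, with z_{0.31} = -0.4959 and z_{0.83} = 0.9542.
Eliminate σ: μ = (z₂·x₁ − z₁·x₂)/(z₂ − z₁) = (0.9542·-32 − (-0.4959)·19)/1.45 = -14.56.
Then σ = (x₂ − x₁)/(z₂ − z₁) = (19 − -32)/1.45 = 35.17.

μ = -14.56, σ = 35.17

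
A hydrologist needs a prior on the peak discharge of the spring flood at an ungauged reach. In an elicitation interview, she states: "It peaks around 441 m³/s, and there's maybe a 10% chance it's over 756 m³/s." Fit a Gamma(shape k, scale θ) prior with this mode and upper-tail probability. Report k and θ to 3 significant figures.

Gamma(k,θ) with k>1 has mode (k−1)θ, so θ = 441/(k−1).
Need P(X < 756) = 0.9 with θ tied to k this way. Start at k = 2, θ = 441: P(X<756) ≈ 0.511.
Too low — raise k to concentrate. Iterating converges to k ≈ 7.52.
Then θ = 441/(7.52−1) ≈ 67.6.

k ≈ 7.52, θ ≈ 67.6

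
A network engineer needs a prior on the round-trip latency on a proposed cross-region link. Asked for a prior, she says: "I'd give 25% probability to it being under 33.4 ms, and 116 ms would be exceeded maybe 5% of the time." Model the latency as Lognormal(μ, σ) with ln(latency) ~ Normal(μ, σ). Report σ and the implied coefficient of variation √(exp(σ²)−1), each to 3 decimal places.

σ ≈ 0.537, CV ≈ 0.578

If T ~ Lognormal(μ,σ) then ln T ~ Normal(μ,σ), so the p-quantile of ln T is μ + z_p·σ.
ln(33.4) = 3.509 and ln(116) = 4.754; z_{0.25} = -0.6745, z_{0.95} = 1.645.
σ = (4.754 − 3.509)/(1.645 − (-0.6745)) = 0.537.
μ = 3.509 − (-0.6745)·0.537 = 3.871.
CV = √(exp(σ²)−1) = √(exp(0.2882)−1) = 0.578.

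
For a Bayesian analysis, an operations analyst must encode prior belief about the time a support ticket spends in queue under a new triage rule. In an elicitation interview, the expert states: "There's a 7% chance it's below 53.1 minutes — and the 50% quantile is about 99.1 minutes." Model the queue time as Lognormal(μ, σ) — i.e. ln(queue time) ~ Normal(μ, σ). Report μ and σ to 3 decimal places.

If T ~ Lognormal(μ,σ) then ln T ~ Normal(μ,σ), so the p-quantile of ln T is μ + z_p·σ.
ln(53.1) = 3.972 and ln(99.1) = 4.596; z_{0.07} = -1.476, z_{0.5} = 0.
σ = (4.596 − 3.972)/(0 − (-1.476)) = 0.423.
μ = 3.972 − (-1.476)·0.423 = 4.596.

μ ≈ 4.596, σ ≈ 0.423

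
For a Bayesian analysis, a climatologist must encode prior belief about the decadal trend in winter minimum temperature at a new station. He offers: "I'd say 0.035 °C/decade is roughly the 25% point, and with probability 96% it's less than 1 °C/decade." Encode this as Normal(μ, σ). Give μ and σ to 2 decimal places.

μ = 0.30, σ = 0.40

The p-quantile of Normal(μ,σ) is μ + z_p·σ, with z_{0.25} = -0.6745 and z_{0.96} = 1.751.
Eliminate σ: μ = (z₂·x₁ − z₁·x₂)/(z₂ − z₁) = (1.751·0.035 − (-0.6745)·1)/2.425 = 0.30.
Then σ = (x₂ − x₁)/(z₂ − z₁) = (1 − 0.035)/2.425 = 0.40.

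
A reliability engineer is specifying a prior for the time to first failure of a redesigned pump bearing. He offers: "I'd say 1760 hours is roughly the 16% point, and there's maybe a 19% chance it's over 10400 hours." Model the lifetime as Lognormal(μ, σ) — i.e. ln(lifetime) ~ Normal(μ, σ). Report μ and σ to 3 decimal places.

μ ≈ 8.417, σ ≈ 0.949

If T ~ Lognormal(μ,σ) then ln T ~ Normal(μ,σ), so the p-quantile of ln T is μ + z_p·σ.
ln(1760) = 7.473 and ln(10400) = 9.25; z_{0.16} = -0.9945, z_{0.81} = 0.8779.
σ = (9.25 − 7.473)/(0.8779 − (-0.9945)) = 0.949.
μ = 7.473 − (-0.9945)·0.949 = 8.417.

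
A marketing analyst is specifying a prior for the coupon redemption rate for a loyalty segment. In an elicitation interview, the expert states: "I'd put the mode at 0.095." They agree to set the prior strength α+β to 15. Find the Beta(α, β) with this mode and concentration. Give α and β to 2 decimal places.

For α,β > 1 the Beta mode is (α−1)/(α+β−2). With α+β = 15, the mode is (α−1)/13.
Set (α−1)/13 = 0.095 → α = 1 + 0.095·13 = 2.24.
β = 15 − α = 12.77.

α = 2.24, β = 12.77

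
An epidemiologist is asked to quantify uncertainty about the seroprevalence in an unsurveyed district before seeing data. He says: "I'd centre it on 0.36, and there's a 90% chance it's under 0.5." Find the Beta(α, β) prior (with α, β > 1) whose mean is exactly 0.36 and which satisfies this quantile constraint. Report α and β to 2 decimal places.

α ≈ 7.12, β ≈ 12.66

With mean 0.36 fixed, write α = 0.36s, β = 0.64s where s = α+β.
Need P(θ < 0.5) = 0.9 under Beta(0.36s, 0.64s). Normal approximation: (q−m)/√(m(1−m)/s) ≈ z_{0.9} = 1.28, so s ≈ 0.36·0.64·(1.28)²/(0.5−0.36)² = 19.3.
At s = 19.3: P(θ<0.5) ≈ 0.897. Adjusting to match 0.9 gives s ≈ 19.79.
So α = 0.36·19.79 ≈ 7.12, β = 0.64·19.79 ≈ 12.66.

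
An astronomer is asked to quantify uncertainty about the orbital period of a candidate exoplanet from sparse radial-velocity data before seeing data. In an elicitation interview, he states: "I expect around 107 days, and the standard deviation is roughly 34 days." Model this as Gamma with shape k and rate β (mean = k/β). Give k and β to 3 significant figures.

k ≈ 9.9, β ≈ 0.0926

For Gamma(k, rate β): mean = k/β, variance = k/β², so CV = 1/√k.
CV = SD/mean = 34/107 = 0.3178, hence k = 1/CV² = 9.9.
Then β = k/mean = 9.9/107 = 0.0926.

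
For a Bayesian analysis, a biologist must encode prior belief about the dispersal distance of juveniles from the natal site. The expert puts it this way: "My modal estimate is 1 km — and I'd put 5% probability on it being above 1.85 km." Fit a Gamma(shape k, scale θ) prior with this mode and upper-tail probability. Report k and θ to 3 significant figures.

k ≈ 8.36, θ ≈ 0.136

Gamma(k,θ) with k>1 has mode (k−1)θ, so θ = 1/(k−1).
Need P(X < 1.85) = 0.95 with θ tied to k this way. Start at k = 2, θ = 1: P(X<1.85) ≈ 0.552.
Too low — raise k to concentrate. Iterating converges to k ≈ 8.36.
Then θ = 1/(8.36−1) ≈ 0.136.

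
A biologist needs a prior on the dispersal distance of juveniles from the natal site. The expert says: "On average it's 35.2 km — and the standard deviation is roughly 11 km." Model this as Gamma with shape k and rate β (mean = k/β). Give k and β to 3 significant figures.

For Gamma(k, rate β): mean = k/β, variance = k/β², so CV = 1/√k.
CV = SD/mean = 11/35.2 = 0.3125, hence k = 1/CV² = 10.2.
Then β = k/mean = 10.2/35.2 = 0.291.

k ≈ 10.2, β ≈ 0.291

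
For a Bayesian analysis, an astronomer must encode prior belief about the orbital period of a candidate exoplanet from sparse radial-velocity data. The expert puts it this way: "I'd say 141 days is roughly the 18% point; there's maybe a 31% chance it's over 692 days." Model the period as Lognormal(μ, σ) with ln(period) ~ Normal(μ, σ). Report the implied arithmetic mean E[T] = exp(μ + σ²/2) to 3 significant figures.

E[T] ≈ 747 days

If T ~ Lognormal(μ,σ) then ln T ~ Normal(μ,σ), so the p-quantile of ln T is μ + z_p·σ.
ln(141) = 4.949 and ln(692) = 6.54; z_{0.18} = -0.9154, z_{0.69} = 0.4959.
σ = (6.54 − 4.949)/(0.4959 − (-0.9154)) = 1.127.
μ = 4.949 − (-0.9154)·1.127 = 5.981.
E[T] = exp(μ + σ²/2) = exp(5.981 + 0.6354) = 747 days.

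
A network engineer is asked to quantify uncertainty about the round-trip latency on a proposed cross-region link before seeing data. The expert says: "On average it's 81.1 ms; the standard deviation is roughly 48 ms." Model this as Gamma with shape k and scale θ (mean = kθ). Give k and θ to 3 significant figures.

k ≈ 2.85, θ ≈ 28.4

For Gamma(k, scale θ): mean = kθ, variance = kθ², so CV = 1/√k.
CV = SD/mean = 48/81.1 = 0.5919, hence k = 1/CV² = 2.85.
Then θ = mean/k = 81.1/2.85 = 28.4.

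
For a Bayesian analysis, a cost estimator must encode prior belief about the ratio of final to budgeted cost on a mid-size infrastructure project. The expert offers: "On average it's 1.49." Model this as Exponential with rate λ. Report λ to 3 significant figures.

Exponential mean = 1/λ, so λ = 1/1.49 = 0.671.

λ ≈ 0.671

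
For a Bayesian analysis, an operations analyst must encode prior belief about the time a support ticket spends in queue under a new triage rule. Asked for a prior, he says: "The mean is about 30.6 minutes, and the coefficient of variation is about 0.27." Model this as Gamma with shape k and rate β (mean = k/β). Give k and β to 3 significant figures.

k ≈ 13.7, β ≈ 0.448

For Gamma(k, rate β): mean = k/β, variance = k/β², so CV = 1/√k.
CV = 0.27, hence k = 1/CV² = 13.7.
Then β = k/mean = 13.7/30.6 = 0.448.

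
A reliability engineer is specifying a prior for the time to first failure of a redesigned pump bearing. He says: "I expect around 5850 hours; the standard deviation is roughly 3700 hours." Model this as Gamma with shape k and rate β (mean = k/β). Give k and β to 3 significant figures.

k ≈ 2.5, β ≈ 0.000427

For Gamma(k, rate β): mean = k/β, variance = k/β², so CV = 1/√k.
CV = SD/mean = 3700/5850 = 0.6325, hence k = 1/CV² = 2.5.
Then β = k/mean = 2.5/5850 = 0.000427.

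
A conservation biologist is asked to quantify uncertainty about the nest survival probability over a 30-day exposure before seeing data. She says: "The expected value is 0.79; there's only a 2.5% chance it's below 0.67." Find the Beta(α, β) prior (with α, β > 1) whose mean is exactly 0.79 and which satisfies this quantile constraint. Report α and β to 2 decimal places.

α ≈ 40.68, β ≈ 10.81

With mean 0.79 fixed, write α = 0.79s, β = 0.21s where s = α+β.
Need P(θ < 0.67) = 0.025 under Beta(0.79s, 0.21s). Normal approximation: (q−m)/√(m(1−m)/s) ≈ z_{0.025} = -1.96, so s ≈ 0.79·0.21·(-1.96)²/(0.67−0.79)² = 44.3.
At s = 44.3: P(θ<0.67) ≈ 0.034. Adjusting to match 0.025 gives s ≈ 51.49.
So α = 0.79·51.49 ≈ 40.68, β = 0.21·51.49 ≈ 10.81.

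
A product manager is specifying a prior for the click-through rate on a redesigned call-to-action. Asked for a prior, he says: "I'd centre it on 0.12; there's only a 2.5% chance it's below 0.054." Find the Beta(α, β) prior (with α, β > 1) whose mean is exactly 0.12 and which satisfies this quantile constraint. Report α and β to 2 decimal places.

With mean 0.12 fixed, write α = 0.12s, β = 0.88s where s = α+β.
Need P(θ < 0.054) = 0.025 under Beta(0.12s, 0.88s). Normal approximation: (q−m)/√(m(1−m)/s) ≈ z_{0.025} = -1.96, so s ≈ 0.12·0.88·(-1.96)²/(0.054−0.12)² = 93.1.
At s = 93.1: P(θ<0.054) ≈ 0.009. Adjusting to match 0.025 gives s ≈ 66.43.
So α = 0.12·66.43 ≈ 7.97, β = 0.88·66.43 ≈ 58.46.

α ≈ 7.97, β ≈ 58.46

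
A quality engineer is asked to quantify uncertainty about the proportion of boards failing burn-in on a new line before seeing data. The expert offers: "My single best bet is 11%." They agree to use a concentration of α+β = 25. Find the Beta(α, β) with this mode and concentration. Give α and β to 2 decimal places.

α = 3.53, β = 21.47

For α,β > 1 the Beta mode is (α−1)/(α+β−2). With α+β = 25, the mode is (α−1)/23.
Set (α−1)/23 = 0.11 → α = 1 + 0.11·23 = 3.53.
β = 25 − α = 21.47.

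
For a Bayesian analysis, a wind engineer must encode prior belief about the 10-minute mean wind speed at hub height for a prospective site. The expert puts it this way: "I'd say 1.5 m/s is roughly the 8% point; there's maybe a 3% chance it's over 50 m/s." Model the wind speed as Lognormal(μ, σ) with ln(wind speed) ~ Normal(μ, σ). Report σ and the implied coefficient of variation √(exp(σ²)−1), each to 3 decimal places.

σ ≈ 1.067, CV ≈ 1.457

If T ~ Lognormal(μ,σ) then ln T ~ Normal(μ,σ), so the p-quantile of ln T is μ + z_p·σ.
ln(1.5) = 0.4055 and ln(50) = 3.912; z_{0.08} = -1.405, z_{0.97} = 1.881.
σ = (3.912 − 0.4055)/(1.881 − (-1.405)) = 1.067.
μ = 0.4055 − (-1.405)·1.067 = 1.905.
CV = √(exp(σ²)−1) = √(exp(1.1388)−1) = 1.457.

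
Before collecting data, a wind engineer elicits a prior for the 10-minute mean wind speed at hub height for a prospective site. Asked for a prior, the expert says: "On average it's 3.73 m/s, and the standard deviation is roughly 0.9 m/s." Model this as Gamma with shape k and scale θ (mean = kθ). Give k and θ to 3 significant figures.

For Gamma(k, scale θ): mean = kθ, variance = kθ², so CV = 1/√k.
CV = SD/mean = 0.9/3.73 = 0.2413, hence k = 1/CV² = 17.2.
Then θ = mean/k = 3.73/17.2 = 0.217.

k ≈ 17.2, θ ≈ 0.217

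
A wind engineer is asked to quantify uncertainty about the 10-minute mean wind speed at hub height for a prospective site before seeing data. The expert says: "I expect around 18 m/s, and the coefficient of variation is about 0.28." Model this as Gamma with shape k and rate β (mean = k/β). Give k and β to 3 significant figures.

k ≈ 12.8, β ≈ 0.709

For Gamma(k, rate β): mean = k/β, variance = k/β², so CV = 1/√k.
CV = 0.28, hence k = 1/CV² = 12.8.
Then β = k/mean = 12.8/18 = 0.709.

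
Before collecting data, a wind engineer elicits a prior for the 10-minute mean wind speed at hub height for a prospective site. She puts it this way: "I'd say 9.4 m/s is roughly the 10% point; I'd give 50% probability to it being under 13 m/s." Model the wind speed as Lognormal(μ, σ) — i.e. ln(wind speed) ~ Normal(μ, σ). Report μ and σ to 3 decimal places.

If T ~ Lognormal(μ,σ) then ln T ~ Normal(μ,σ), so the p-quantile of ln T is μ + z_p·σ.
ln(9.4) = 2.241 and ln(13) = 2.565; z_{0.1} = -1.282, z_{0.5} = 0.
σ = (2.565 − 2.241)/(0 − (-1.282)) = 0.253.
μ = 2.241 − (-1.282)·0.253 = 2.565.

μ ≈ 2.565, σ ≈ 0.253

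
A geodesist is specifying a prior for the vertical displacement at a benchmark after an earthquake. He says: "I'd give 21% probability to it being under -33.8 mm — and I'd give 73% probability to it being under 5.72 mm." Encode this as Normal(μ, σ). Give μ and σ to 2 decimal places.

For Normal(μ,σ), the p-quantile is μ + z_p·σ. Here z_{0.21} = -0.8064, z_{0.73} = 0.6128.
So -33.8 = μ − 0.8064σ and 5.72 = μ + 0.6128σ.
Subtracting: σ = (5.72 − -33.8)/(0.6128 − (-0.8064)) = 27.85.
Then μ = -33.8 − (-0.8064)·27.85 = -11.34.

μ = -11.34, σ = 27.85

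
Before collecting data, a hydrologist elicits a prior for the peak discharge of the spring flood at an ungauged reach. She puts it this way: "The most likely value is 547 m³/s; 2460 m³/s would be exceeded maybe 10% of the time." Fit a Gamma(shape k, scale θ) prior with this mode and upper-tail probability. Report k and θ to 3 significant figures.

Gamma(k,θ) with k>1 has mode (k−1)θ, so θ = 547/(k−1).
Need P(X < 2460) = 0.9 with θ tied to k this way. Start at k = 2, θ = 547: P(X<2460) ≈ 0.939.
Too high — lower k to spread out. Iterating converges to k ≈ 1.8.
Then θ = 547/(1.8−1) ≈ 686.

k ≈ 1.8, θ ≈ 686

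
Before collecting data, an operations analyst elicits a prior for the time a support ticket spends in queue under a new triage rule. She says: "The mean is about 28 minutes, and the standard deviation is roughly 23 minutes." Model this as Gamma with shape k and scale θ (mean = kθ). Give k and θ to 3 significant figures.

k ≈ 1.48, θ ≈ 18.9

For Gamma(k, scale θ): mean = kθ, variance = kθ², so CV = 1/√k.
CV = SD/mean = 23/28 = 0.8214, hence k = 1/CV² = 1.48.
Then θ = mean/k = 28/1.48 = 18.9.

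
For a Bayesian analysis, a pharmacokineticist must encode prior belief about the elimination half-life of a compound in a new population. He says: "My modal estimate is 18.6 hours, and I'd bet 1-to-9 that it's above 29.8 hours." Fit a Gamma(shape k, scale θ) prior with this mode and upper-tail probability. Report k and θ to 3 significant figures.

k ≈ 9.46, θ ≈ 2.2

Gamma(k,θ) with k>1 has mode (k−1)θ, so θ = 18.6/(k−1).
Need P(X < 29.8) = 0.9 with θ tied to k this way. Start at k = 2, θ = 18.6: P(X<29.8) ≈ 0.476.
Too low — raise k to concentrate. Iterating converges to k ≈ 9.46.
Then θ = 18.6/(9.46−1) ≈ 2.2.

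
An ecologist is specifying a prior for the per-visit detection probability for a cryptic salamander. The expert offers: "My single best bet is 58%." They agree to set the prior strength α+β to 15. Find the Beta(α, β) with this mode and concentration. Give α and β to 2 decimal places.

α = 8.54, β = 6.46

For α,β > 1 the Beta mode is (α−1)/(α+β−2). With α+β = 15, the mode is (α−1)/13.
Set (α−1)/13 = 0.58 → α = 1 + 0.58·13 = 8.54.
β = 15 − α = 6.46.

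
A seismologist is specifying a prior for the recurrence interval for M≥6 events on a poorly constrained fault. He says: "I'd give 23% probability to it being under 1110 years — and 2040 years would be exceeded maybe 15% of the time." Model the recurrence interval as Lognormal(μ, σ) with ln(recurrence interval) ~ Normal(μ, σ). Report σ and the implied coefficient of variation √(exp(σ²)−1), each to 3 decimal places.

σ ≈ 0.343, CV ≈ 0.353

If T ~ Lognormal(μ,σ) then ln T ~ Normal(μ,σ), so the p-quantile of ln T is μ + z_p·σ.
ln(1110) = 7.012 and ln(2040) = 7.621; z_{0.23} = -0.7388, z_{0.85} = 1.036.
σ = (7.621 − 7.012)/(1.036 − (-0.7388)) = 0.343.
μ = 7.012 − (-0.7388)·0.343 = 7.265.
CV = √(exp(σ²)−1) = √(exp(0.1175)−1) = 0.353.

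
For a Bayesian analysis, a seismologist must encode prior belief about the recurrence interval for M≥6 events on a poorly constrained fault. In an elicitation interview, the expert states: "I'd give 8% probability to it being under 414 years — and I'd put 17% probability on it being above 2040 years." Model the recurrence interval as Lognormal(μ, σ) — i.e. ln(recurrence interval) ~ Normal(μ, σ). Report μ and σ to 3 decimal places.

If T ~ Lognormal(μ,σ) then ln T ~ Normal(μ,σ), so the p-quantile of ln T is μ + z_p·σ.
ln(414) = 6.026 and ln(2040) = 7.621; z_{0.08} = -1.405, z_{0.83} = 0.9542.
σ = (7.621 − 6.026)/(0.9542 − (-1.405)) = 0.676.
μ = 6.026 − (-1.405)·0.676 = 6.976.

μ ≈ 6.976, σ ≈ 0.676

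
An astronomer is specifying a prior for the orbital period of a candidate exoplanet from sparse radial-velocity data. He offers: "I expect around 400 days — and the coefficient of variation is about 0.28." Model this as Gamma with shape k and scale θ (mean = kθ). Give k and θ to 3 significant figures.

k ≈ 12.8, θ ≈ 31.4

For Gamma(k, scale θ): mean = kθ, variance = kθ², so CV = 1/√k.
CV = 0.28, hence k = 1/CV² = 12.8.
Then θ = mean/k = 400/12.8 = 31.4.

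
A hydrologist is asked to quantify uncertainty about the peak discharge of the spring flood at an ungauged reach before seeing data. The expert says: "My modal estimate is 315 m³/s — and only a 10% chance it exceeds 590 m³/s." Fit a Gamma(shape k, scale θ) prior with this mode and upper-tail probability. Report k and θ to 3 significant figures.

Gamma(k,θ) with k>1 has mode (k−1)θ, so θ = 315/(k−1).
Need P(X < 590) = 0.9 with θ tied to k this way. Start at k = 2, θ = 315: P(X<590) ≈ 0.559.
Too low — raise k to concentrate. Iterating converges to k ≈ 5.85.
Then θ = 315/(5.85−1) ≈ 64.9.

k ≈ 5.85, θ ≈ 64.9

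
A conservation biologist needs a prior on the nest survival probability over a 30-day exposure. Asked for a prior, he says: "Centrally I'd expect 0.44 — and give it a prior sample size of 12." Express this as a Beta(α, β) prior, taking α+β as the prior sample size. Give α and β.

α = 5.28, β = 6.72

Under the effective-sample-size interpretation, Beta(α, β) has prior mean α/(α+β) and prior sample size α+β.
So α+β = 12 and α/(α+β) = 0.44, giving α = 0.44·12 = 5.28 and β = 12 − 5.28 = 6.72.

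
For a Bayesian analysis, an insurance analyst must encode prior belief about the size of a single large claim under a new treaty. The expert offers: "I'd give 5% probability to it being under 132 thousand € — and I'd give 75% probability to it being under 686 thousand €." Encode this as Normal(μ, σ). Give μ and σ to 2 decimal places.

The p-quantile of Normal(μ,σ) is μ + z_p·σ, with z_{0.05} = -1.645 and z_{0.75} = 0.6745.
Eliminate σ: μ = (z₂·x₁ − z₁·x₂)/(z₂ − z₁) = (0.6745·132 − (-1.645)·686)/2.319 = 524.89.
Then σ = (x₂ − x₁)/(z₂ − z₁) = (686 − 132)/2.319 = 238.86.

μ = 524.89, σ = 238.86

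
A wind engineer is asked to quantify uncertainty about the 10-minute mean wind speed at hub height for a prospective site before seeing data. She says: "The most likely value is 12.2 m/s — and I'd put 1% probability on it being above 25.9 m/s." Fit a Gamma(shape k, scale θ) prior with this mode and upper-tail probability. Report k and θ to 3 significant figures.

k ≈ 9.57, θ ≈ 1.42

Gamma(k,θ) with k>1 has mode (k−1)θ, so θ = 12.2/(k−1).
Need P(X < 25.9) = 0.99 with θ tied to k this way. Start at k = 2, θ = 12.2: P(X<25.9) ≈ 0.626.
Too low — raise k to concentrate. Iterating converges to k ≈ 9.57.
Then θ = 12.2/(9.57−1) ≈ 1.42.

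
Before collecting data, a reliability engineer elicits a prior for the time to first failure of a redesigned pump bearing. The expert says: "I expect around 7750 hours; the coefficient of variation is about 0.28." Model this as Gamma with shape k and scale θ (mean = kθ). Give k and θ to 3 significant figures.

k ≈ 12.8, θ ≈ 608

For Gamma(k, scale θ): mean = kθ, variance = kθ², so CV = 1/√k.
CV = 0.28, hence k = 1/CV² = 12.8.
Then θ = mean/k = 7750/12.8 = 608.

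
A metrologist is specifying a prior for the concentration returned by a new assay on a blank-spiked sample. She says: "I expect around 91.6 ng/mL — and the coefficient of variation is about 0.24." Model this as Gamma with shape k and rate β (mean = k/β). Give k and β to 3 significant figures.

For Gamma(k, rate β): mean = k/β, variance = k/β², so CV = 1/√k.
CV = 0.24, hence k = 1/CV² = 17.4.
Then β = k/mean = 17.4/91.6 = 0.19.

k ≈ 17.4, β ≈ 0.19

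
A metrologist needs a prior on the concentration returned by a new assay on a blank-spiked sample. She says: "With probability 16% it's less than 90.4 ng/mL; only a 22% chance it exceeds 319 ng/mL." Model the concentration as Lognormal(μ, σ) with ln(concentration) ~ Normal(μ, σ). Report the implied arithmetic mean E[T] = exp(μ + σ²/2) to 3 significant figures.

If T ~ Lognormal(μ,σ) then ln T ~ Normal(μ,σ), so the p-quantile of ln T is μ + z_p·σ.
ln(90.4) = 4.504 and ln(319) = 5.765; z_{0.16} = -0.9945, z_{0.78} = 0.7722.
σ = (5.765 − 4.504)/(0.7722 − (-0.9945)) = 0.714.
μ = 4.504 − (-0.9945)·0.714 = 5.214.
E[T] = exp(μ + σ²/2) = exp(5.214 + 0.2547) = 237 ng/mL.

E[T] ≈ 237 ng/mL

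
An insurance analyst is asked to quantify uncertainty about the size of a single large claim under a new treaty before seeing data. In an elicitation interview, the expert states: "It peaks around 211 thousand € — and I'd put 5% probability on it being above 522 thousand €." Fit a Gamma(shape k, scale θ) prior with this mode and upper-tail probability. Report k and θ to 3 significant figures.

k ≈ 4.31, θ ≈ 63.7

Gamma(k,θ) with k>1 has mode (k−1)θ, so θ = 211/(k−1).
Need P(X < 522) = 0.95 with θ tied to k this way. Start at k = 2, θ = 211: P(X<522) ≈ 0.707.
Too low — raise k to concentrate. Iterating converges to k ≈ 4.31.
Then θ = 211/(4.31−1) ≈ 63.7.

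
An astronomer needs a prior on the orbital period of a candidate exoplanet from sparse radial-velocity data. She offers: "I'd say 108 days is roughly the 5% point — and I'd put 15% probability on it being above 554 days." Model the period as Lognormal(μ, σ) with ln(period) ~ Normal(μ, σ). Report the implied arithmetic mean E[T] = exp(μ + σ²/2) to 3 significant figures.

E[T] ≈ 355 days

If T ~ Lognormal(μ,σ) then ln T ~ Normal(μ,σ), so the p-quantile of ln T is μ + z_p·σ.
ln(108) = 4.682 and ln(554) = 6.317; z_{0.05} = -1.645, z_{0.85} = 1.036.
σ = (6.317 − 4.682)/(1.036 − (-1.645)) = 0.610.
μ = 4.682 − (-1.645)·0.610 = 5.685.
E[T] = exp(μ + σ²/2) = exp(5.685 + 0.1859) = 355 days.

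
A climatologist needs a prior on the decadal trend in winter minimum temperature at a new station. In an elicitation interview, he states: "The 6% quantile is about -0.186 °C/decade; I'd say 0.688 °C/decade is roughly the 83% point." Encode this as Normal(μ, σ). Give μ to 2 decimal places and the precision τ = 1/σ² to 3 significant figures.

μ = 0.36, τ = 8.24

For Normal(μ,σ), the p-quantile is μ + z_p·σ. Here z_{0.06} = -1.555, z_{0.83} = 0.9542.
So -0.186 = μ − 1.555σ and 0.688 = μ + 0.9542σ.
Subtracting: σ = (0.688 − -0.186)/(0.9542 − (-1.555)) = 0.35.
Then μ = -0.186 − (-1.555)·0.35 = 0.36.
Precision τ = 1/σ² = 1/0.3484² = 8.24.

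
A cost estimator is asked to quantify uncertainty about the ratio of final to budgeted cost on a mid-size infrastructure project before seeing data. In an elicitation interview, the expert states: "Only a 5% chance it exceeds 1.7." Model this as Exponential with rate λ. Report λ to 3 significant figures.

P(T > 1.7) = e^(−λ·1.7) = 0.05, so λ = −ln(0.05)/1.7 = 1.76.

λ ≈ 1.76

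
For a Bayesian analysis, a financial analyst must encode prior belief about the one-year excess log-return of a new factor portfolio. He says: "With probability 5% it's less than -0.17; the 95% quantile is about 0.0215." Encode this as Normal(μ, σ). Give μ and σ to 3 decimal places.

μ = -0.074, σ = 0.058

The p-quantile of Normal(μ,σ) is μ + z_p·σ, with z_{0.05} = -1.645 and z_{0.95} = 1.645.
Eliminate σ: μ = (z₂·x₁ − z₁·x₂)/(z₂ − z₁) = (1.645·-0.17 − (-1.645)·0.0215)/3.29 = -0.074.
Then σ = (x₂ − x₁)/(z₂ − z₁) = (0.0215 − -0.17)/3.29 = 0.058.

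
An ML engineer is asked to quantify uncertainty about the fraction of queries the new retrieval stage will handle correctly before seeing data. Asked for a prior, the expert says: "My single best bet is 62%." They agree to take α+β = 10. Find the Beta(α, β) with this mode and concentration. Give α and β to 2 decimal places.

For α,β > 1 the Beta mode is (α−1)/(α+β−2). With α+β = 10, the mode is (α−1)/8.
Set (α−1)/8 = 0.62 → α = 1 + 0.62·8 = 5.96.
β = 10 − α = 4.04.

α = 5.96, β = 4.04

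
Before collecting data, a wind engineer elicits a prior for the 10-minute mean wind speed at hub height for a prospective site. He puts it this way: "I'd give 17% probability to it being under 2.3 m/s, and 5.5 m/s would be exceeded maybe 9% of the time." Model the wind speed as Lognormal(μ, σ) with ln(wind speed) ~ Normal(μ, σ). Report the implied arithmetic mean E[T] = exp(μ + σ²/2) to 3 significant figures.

E[T] ≈ 3.55 m/s

If T ~ Lognormal(μ,σ) then ln T ~ Normal(μ,σ), so the p-quantile of ln T is μ + z_p·σ.
ln(2.3) = 0.8329 and ln(5.5) = 1.705; z_{0.17} = -0.9542, z_{0.91} = 1.341.
σ = (1.705 − 0.8329)/(1.341 − (-0.9542)) = 0.380.
μ = 0.8329 − (-0.9542)·0.380 = 1.195.
E[T] = exp(μ + σ²/2) = exp(1.195 + 0.0722) = 3.55 m/s.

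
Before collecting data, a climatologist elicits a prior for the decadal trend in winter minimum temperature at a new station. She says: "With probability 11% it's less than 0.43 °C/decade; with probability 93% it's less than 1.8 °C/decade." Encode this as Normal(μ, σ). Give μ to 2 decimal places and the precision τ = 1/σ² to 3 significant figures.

The p-quantile of Normal(μ,σ) is μ + z_p·σ, with z_{0.11} = -1.227 and z_{0.93} = 1.476.
Eliminate σ: μ = (z₂·x₁ − z₁·x₂)/(z₂ − z₁) = (1.476·0.43 − (-1.227)·1.8)/2.702 = 1.05.
Then σ = (x₂ − x₁)/(z₂ − z₁) = (1.8 − 0.43)/2.702 = 0.51.
Precision τ = 1/σ² = 1/0.507² = 3.89.

μ = 1.05, τ = 3.89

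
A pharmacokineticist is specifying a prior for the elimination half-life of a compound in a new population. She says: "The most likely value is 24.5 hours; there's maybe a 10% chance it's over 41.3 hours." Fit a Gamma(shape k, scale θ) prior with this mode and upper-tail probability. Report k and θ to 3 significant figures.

Gamma(k,θ) with k>1 has mode (k−1)θ, so θ = 24.5/(k−1).
Need P(X < 41.3) = 0.9 with θ tied to k this way. Start at k = 2, θ = 24.5: P(X<41.3) ≈ 0.502.
Too low — raise k to concentrate. Iterating converges to k ≈ 7.94.
Then θ = 24.5/(7.94−1) ≈ 3.53.

k ≈ 7.94, θ ≈ 3.53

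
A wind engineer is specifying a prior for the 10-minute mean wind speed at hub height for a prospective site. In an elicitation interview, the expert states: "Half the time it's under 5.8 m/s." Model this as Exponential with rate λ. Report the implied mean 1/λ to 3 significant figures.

mean ≈ 8.37 m/s

Exponential median = ln 2 / λ, so λ = ln 2 / 5.8 = 0.12.
Mean = 1/λ = 8.37 m/s.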